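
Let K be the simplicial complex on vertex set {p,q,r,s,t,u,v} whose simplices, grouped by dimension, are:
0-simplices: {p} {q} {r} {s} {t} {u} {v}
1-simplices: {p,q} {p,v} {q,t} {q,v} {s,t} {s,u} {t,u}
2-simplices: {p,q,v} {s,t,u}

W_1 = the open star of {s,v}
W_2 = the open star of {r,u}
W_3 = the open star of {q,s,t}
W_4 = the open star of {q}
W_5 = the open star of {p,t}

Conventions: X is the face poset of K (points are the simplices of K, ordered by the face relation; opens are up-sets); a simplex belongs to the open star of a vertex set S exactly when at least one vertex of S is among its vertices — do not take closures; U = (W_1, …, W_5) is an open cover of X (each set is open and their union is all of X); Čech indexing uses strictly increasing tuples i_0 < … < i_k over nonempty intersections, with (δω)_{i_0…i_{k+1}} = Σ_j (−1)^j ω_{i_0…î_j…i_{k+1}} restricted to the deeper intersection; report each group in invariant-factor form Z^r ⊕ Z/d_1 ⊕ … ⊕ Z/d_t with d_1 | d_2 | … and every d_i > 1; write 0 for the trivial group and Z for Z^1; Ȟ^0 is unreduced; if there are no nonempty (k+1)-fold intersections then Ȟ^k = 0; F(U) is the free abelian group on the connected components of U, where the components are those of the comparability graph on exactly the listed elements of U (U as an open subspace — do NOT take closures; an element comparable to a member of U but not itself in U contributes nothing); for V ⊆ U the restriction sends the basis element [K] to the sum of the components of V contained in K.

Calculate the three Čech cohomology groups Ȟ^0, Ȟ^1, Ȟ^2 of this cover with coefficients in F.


nonempty overlaps:
  W1={{s},{v},{p,v},{q,v},{s,t},{s,u},{p,q,v},{s,t,u}} W2={{r},{u},{s,u},{t,u},{s,t,u}} W3={{q},{s},{t},{p,q},{q,t},{q,v},{s,t},{s,u},{t,u},{p,q,v},{s,t,u}} W4={{q},{p,q},{q,t},{q,v},{p,q,v}} W5={{p},{t},{p,q},{p,v},{q,t},{s,t},{t,u},{p,q,v},{s,t,u}}
  W12={{s,u},{s,t,u}} W13={{s},{q,v},{s,t},{s,u},{p,q,v},{s,t,u}} W14={{q,v},{p,q,v}} W15={{p,v},{s,t},{p,q,v},{s,t,u}} W23={{s,u},{t,u},{s,t,u}} W25={{t,u},{s,t,u}} W34={{q},{p,q},{q,t},{q,v},{p,q,v}} W35={{t},{p,q},{q,t},{s,t},{t,u},{p,q,v},{s,t,u}} W45={{p,q},{q,t},{p,q,v}}
  W123={{s,u},{s,t,u}} W125={{s,t,u}} W134={{q,v},{p,q,v}} W135={{s,t},{p,q,v},{s,t,u}} W145={{p,q,v}} W235={{t,u},{s,t,u}} W345={{p,q},{q,t},{p,q,v}}
  W1235={{s,t,u}} W1345={{p,q,v}}
components per intersection:
  W1: {{s},{s,t},{s,u},{s,t,u}} {{v},{p,v},{q,v},{p,q,v}}
  W2: {{r}} {{u},{s,u},{t,u},{s,t,u}}
  W3: {{q},{s},{t},{p,q},{q,t},{q,v},{s,t},{s,u},{t,u},{p,q,v},{s,t,u}}
  W4: {{q},{p,q},{q,t},{q,v},{p,q,v}}
  W5: {{p},{p,q},{p,v},{p,q,v}} {{t},{q,t},{s,t},{t,u},{s,t,u}}
  W12: {{s,u},{s,t,u}}
  W13: {{s},{s,t},{s,u},{s,t,u}} {{q,v},{p,q,v}}
  W14: {{q,v},{p,q,v}}
  W15: {{p,v},{p,q,v}} {{s,t},{s,t,u}}
  W23: {{s,u},{t,u},{s,t,u}}
  W25: {{t,u},{s,t,u}}
  W34: {{q},{p,q},{q,t},{q,v},{p,q,v}}
  W35: {{t},{q,t},{s,t},{t,u},{s,t,u}} {{p,q},{p,q,v}}
  W45: {{p,q},{p,q,v}} {{q,t}}
  W123: {{s,u},{s,t,u}}
  W125: {{s,t,u}}
  W134: {{q,v},{p,q,v}}
  W135: {{s,t},{s,t,u}} {{p,q,v}}
  W145: {{p,q,v}}
  W235: {{t,u},{s,t,u}}
  W345: {{p,q},{p,q,v}} {{q,t}}
  W1235: {{s,t,u}}
  W1345: {{p,q,v}}
C dims 8,13,9,2; δ0: rk 6, SNF 1^6; δ1: rk 7, SNF 1^7; δ2: rk 2, SNF 1^2
degree 0: 8−6−0 = 2 → Ȟ^0 ≅ Z^2
degree 1: 13−7−6 = 0 → Ȟ^1 ≅ 0
degree 2: 9−2−7 = 0 → Ȟ^2 ≅ 0

Ȟ^0 = Z^2, Ȟ^1 = 0 and Ȟ^2 = 0


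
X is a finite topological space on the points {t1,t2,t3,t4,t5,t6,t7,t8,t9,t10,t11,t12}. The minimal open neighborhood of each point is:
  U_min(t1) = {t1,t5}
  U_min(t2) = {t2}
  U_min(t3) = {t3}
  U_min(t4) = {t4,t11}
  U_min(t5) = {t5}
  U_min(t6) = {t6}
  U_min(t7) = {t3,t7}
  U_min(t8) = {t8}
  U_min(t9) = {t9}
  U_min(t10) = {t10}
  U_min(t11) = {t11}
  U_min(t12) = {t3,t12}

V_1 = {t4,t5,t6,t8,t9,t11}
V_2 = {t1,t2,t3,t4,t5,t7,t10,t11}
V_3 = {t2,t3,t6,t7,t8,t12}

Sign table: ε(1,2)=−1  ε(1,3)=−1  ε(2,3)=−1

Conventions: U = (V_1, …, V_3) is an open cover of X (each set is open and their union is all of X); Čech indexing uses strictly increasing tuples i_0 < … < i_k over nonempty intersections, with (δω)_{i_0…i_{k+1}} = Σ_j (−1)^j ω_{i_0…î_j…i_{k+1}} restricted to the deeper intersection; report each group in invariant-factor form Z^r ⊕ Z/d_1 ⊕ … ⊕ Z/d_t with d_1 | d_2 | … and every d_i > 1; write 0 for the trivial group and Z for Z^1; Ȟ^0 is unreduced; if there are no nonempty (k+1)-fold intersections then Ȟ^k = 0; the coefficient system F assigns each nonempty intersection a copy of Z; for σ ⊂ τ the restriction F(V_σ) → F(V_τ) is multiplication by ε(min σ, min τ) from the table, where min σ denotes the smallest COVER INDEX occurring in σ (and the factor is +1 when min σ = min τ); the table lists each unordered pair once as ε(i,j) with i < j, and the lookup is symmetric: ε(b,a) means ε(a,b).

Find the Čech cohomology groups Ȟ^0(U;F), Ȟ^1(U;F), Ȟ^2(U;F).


Ȟ^0 ≅ 0, Ȟ^1 ≅ Z/2 and Ȟ^2 ≅ 0

nonempty overlaps:
  V12={t4,t5,t11} V13={t6,t8} V23={t2,t3,t7}
C dims 3,3; δ0: rk 3, SNF 1^2·2
degree 0: 3−3−0 = 0 → Ȟ^0 ≅ 0
degree 1: 3−0−3 = 0 plus torsion [2] → Ȟ^1 ≅ Z/2
degree 2: 0−0−0 = 0 → Ȟ^2 ≅ 0


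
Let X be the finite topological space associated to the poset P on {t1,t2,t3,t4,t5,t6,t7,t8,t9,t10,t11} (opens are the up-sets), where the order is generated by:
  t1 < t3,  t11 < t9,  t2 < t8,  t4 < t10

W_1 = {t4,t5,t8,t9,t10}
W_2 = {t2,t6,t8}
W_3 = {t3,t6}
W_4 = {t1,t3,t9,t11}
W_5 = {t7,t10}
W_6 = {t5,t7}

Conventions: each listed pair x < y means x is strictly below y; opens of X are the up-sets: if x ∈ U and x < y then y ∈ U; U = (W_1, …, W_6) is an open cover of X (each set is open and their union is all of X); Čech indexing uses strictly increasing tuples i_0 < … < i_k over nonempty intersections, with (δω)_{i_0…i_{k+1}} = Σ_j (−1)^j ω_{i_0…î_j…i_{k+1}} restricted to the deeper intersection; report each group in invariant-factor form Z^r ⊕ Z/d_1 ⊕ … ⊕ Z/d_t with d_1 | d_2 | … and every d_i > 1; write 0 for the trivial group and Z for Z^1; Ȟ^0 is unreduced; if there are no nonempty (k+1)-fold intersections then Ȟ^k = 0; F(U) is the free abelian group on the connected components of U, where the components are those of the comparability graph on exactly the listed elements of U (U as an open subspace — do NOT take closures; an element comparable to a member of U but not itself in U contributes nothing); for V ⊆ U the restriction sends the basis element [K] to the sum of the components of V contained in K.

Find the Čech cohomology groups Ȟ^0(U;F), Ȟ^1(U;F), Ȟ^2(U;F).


nerve of the cover:
  W12={t8} W14={t9} W15={t10} W16={t5} W23={t6} W34={t3} W56={t7}
components per intersection:
  W1: {t4,t10} {t5} {t8} {t9}
  W2: {t2,t8} {t6}
  W3: {t3} {t6}
  W4: {t1,t3} {t9,t11}
  W5: {t7} {t10}
  W6: {t5} {t7}
  W12: {t8}
  W14: {t9}
  W15: {t10}
  W16: {t5}
  W23: {t6}
  W34: {t3}
  W56: {t7}
C dims 14,7; δ0: rk 7, SNF 1^7
Ȟ^0 = (14 − 7) − 0 = 7, so Ȟ^0 ≅ Z^7
Ȟ^1 = (7 − 0) − 7 = 0, so Ȟ^1 ≅ 0
Ȟ^2 = (0 − 0) − 0 = 0, so Ȟ^2 ≅ 0

Ȟ^0 = Z^7, Ȟ^1 = 0 and Ȟ^2 = 0


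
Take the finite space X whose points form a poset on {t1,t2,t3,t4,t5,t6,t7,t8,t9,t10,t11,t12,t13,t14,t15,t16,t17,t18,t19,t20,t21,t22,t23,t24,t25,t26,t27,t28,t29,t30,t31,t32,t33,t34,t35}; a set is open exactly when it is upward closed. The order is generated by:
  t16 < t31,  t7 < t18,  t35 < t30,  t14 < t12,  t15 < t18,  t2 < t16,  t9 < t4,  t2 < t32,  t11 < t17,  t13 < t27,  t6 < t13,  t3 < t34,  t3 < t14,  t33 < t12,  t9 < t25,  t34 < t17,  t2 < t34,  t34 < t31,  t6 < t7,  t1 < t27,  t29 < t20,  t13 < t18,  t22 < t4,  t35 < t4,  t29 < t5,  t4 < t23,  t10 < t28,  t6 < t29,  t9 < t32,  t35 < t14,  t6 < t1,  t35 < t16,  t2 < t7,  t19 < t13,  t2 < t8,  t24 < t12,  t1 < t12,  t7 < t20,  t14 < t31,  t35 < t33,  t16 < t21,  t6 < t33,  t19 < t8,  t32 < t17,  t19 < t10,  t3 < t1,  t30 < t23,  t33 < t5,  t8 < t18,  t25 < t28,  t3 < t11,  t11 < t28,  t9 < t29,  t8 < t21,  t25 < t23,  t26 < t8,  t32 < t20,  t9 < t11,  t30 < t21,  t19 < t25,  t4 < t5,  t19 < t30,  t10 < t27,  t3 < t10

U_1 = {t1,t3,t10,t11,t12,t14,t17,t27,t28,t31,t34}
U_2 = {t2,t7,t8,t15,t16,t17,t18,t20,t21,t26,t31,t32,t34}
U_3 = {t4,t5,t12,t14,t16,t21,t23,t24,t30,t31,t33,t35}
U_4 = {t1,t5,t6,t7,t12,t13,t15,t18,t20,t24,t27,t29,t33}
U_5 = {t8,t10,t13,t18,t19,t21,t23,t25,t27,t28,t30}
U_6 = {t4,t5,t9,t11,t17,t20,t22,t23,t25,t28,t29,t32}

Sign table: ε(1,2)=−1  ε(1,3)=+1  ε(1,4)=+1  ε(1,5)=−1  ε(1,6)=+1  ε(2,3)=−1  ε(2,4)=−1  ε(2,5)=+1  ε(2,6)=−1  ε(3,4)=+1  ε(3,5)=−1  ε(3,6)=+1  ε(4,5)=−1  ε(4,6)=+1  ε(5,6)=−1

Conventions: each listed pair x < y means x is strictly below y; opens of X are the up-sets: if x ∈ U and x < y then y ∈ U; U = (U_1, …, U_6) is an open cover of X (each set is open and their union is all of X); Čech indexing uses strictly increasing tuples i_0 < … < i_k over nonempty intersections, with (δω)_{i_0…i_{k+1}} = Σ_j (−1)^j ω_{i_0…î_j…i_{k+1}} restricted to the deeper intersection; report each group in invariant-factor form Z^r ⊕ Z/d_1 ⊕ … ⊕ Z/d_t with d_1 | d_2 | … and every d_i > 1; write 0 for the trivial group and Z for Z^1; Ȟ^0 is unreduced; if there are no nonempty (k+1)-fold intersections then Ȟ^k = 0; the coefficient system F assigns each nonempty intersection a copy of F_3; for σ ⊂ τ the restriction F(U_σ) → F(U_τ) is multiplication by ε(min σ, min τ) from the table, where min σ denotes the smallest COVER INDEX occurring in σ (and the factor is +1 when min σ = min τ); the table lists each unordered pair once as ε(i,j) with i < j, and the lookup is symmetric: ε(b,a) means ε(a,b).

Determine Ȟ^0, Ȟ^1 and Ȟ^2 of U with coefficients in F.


Ȟ^0 ≅ Z/3, Ȟ^1 ≅ 0 and Ȟ^2 ≅ 0

intersection data:
  U12={t17,t31,t34} U13={t12,t14,t31} U14={t1,t12,t27} U15={t10,t27,t28} U16={t11,t17,t28} U23={t16,t21,t31} U24={t7,t15,t18,t20} U25={t8,t18,t21} U26={t17,t20,t32} U34={t5,t12,t24,t33} U35={t21,t23,t30} U36={t4,t5,t23} U45={t13,t18,t27} U46={t5,t20,t29} U56={t23,t25,t28}
  U123={t31} U126={t17} U134={t12} U145={t27} U156={t28} U235={t21} U245={t18} U246={t20} U346={t5} U356={t23}
C dims 6,15,10; δ0: rk_F3 5; δ1: rk_F3 10
Ȟ^0 = (6 − 5) − 0 = 1, so Ȟ^0 ≅ Z/3
Ȟ^1 = (15 − 10) − 5 = 0, so Ȟ^1 ≅ 0
Ȟ^2 = (10 − 0) − 10 = 0, so Ȟ^2 ≅ 0


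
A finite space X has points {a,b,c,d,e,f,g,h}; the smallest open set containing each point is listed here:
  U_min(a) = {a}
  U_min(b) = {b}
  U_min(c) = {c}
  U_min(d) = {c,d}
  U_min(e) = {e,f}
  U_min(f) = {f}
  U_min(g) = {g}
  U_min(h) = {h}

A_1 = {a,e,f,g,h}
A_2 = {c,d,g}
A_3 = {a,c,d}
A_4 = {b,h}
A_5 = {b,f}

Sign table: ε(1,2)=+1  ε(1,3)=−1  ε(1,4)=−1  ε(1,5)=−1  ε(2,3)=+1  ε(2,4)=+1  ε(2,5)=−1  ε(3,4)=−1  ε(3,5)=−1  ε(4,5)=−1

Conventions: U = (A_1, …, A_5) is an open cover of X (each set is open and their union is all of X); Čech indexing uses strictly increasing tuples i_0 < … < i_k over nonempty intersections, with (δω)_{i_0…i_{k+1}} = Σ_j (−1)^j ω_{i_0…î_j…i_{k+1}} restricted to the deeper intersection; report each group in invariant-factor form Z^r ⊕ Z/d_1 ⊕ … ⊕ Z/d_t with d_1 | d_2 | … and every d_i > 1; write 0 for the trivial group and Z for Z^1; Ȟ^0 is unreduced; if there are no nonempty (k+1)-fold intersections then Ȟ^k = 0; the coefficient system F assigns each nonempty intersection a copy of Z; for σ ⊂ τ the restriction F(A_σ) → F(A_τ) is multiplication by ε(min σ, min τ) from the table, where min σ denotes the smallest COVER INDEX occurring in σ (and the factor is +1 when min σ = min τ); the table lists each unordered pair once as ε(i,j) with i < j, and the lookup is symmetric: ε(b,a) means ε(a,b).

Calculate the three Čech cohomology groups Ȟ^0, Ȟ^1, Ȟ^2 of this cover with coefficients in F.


nerve simplices:
  A12={g} A13={a} A14={h} A15={f} A23={c,d} A45={b}
C dims 5,6; δ0: rk 5, SNF 1^4·2
degree 0: 5−5−0 = 0 → Ȟ^0 ≅ 0
degree 1: 6−0−5 = 1 plus torsion [2] → Ȟ^1 ≅ Z ⊕ Z/2
degree 2: 0−0−0 = 0 → Ȟ^2 ≅ 0

Ȟ^0 ≅ 0; Ȟ^1 ≅ Z ⊕ Z/2; Ȟ^2 ≅ 0


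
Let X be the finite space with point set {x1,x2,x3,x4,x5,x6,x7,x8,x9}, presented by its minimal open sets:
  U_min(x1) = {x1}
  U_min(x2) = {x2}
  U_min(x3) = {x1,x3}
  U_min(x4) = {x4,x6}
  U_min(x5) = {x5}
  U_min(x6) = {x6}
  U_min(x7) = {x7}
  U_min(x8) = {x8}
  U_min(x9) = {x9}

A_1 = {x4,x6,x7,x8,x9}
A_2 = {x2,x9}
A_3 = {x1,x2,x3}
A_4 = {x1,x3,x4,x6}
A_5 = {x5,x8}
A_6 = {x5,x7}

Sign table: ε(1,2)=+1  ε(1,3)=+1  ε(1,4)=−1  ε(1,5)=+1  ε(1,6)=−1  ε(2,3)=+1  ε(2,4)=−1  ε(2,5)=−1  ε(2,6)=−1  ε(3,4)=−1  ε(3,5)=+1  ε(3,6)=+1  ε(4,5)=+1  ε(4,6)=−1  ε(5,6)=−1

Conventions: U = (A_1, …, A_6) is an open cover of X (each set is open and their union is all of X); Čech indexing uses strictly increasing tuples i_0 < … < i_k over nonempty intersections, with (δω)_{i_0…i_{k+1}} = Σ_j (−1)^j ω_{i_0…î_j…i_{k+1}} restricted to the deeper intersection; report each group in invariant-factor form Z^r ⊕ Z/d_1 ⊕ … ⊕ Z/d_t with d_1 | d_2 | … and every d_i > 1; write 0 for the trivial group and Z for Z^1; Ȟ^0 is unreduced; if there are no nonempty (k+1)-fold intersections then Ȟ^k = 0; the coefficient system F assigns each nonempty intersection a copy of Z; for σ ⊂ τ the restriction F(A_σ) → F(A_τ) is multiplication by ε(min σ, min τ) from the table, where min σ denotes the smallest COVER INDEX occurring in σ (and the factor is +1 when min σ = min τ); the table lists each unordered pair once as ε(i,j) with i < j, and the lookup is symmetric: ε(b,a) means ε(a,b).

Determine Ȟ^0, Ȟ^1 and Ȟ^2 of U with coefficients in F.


Ȟ^0(U;F) ≅ Z; Ȟ^1(U;F) ≅ Z^2; Ȟ^2(U;F) ≅ 0

nerve simplices:
  A12={x9} A14={x4,x6} A15={x8} A16={x7} A23={x2} A34={x1,x3} A56={x5}
C dims 6,7; δ0: rk 5, SNF 1^5
degree 0: 6−5−0 = 1 → Ȟ^0 ≅ Z
degree 1: 7−0−5 = 2 → Ȟ^1 ≅ Z^2
degree 2: 0−0−0 = 0 → Ȟ^2 ≅ 0


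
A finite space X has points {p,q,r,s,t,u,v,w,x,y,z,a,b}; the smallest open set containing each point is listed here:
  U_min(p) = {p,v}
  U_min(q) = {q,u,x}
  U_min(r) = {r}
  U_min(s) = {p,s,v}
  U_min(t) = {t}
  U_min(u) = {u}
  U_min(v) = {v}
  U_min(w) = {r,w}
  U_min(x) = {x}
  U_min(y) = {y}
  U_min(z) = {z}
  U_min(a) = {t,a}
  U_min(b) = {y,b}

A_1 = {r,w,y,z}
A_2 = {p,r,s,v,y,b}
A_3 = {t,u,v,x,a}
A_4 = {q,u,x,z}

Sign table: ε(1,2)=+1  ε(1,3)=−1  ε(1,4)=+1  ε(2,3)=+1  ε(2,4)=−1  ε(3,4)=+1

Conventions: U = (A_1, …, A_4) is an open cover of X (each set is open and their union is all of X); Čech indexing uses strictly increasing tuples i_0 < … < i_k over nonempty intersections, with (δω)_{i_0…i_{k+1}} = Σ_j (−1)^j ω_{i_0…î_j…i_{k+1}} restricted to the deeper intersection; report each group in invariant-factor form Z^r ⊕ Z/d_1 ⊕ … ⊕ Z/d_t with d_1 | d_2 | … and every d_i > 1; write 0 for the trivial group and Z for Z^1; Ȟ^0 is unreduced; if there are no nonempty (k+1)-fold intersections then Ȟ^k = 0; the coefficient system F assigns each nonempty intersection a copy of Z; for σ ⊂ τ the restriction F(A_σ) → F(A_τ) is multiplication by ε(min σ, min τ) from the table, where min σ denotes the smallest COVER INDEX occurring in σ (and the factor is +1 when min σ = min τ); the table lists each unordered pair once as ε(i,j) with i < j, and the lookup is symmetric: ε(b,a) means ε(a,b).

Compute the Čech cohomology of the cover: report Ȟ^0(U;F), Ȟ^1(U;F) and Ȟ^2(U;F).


Ȟ^0(U;F) ≅ Z,  Ȟ^1(U;F) ≅ Z,  Ȟ^2(U;F) ≅ 0

nerve simplices:
  A12={r,y} A14={z} A23={v} A34={u,x}
C dims 4,4; δ0: rk 3, SNF 1^3
degree 0: 4−3−0 = 1 → Ȟ^0 ≅ Z
degree 1: 4−0−3 = 1 → Ȟ^1 ≅ Z
degree 2: 0−0−0 = 0 → Ȟ^2 ≅ 0


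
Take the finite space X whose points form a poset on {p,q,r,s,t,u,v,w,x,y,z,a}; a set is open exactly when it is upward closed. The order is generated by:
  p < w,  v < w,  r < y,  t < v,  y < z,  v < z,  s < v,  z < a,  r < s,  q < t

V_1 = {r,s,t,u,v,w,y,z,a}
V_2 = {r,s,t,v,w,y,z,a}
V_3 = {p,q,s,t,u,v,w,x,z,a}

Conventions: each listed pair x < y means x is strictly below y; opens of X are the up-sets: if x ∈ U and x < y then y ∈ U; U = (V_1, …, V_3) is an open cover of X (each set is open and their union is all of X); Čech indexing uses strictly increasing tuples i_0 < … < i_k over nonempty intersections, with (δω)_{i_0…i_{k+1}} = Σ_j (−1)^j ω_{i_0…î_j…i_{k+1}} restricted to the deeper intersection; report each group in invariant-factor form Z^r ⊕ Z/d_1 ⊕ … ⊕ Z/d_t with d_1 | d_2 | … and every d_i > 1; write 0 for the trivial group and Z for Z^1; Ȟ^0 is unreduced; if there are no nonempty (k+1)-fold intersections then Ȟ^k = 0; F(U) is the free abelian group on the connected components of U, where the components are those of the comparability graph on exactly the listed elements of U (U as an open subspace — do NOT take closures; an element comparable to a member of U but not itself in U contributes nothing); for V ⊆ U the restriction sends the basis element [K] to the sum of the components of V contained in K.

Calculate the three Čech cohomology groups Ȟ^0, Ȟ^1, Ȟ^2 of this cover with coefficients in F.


intersection data:
  V12={r,s,t,v,w,y,z,a} V13={s,t,u,v,w,z,a} V23={s,t,v,w,z,a}
  V123={s,t,v,w,z,a}
components per intersection:
  V1: {r,s,t,v,w,y,z,a} {u}
  V2: {r,s,t,v,w,y,z,a}
  V3: {p,q,s,t,v,w,z,a} {u} {x}
  V12: {r,s,t,v,w,y,z,a}
  V13: {s,t,v,w,z,a} {u}
  V23: {s,t,v,w,z,a}
  V123: {s,t,v,w,z,a}
C dims 6,4,1; δ0: rk 3, SNF 1^3; δ1: rk 1, SNF 1^1
Ȟ^0 = (6 − 3) − 0 = 3, so Ȟ^0 ≅ Z^3
Ȟ^1 = (4 − 1) − 3 = 0, so Ȟ^1 ≅ 0
Ȟ^2 = (1 − 0) − 1 = 0, so Ȟ^2 ≅ 0

Ȟ^0(U;F) ≅ Z^3; Ȟ^1(U;F) ≅ 0; Ȟ^2(U;F) ≅ 0


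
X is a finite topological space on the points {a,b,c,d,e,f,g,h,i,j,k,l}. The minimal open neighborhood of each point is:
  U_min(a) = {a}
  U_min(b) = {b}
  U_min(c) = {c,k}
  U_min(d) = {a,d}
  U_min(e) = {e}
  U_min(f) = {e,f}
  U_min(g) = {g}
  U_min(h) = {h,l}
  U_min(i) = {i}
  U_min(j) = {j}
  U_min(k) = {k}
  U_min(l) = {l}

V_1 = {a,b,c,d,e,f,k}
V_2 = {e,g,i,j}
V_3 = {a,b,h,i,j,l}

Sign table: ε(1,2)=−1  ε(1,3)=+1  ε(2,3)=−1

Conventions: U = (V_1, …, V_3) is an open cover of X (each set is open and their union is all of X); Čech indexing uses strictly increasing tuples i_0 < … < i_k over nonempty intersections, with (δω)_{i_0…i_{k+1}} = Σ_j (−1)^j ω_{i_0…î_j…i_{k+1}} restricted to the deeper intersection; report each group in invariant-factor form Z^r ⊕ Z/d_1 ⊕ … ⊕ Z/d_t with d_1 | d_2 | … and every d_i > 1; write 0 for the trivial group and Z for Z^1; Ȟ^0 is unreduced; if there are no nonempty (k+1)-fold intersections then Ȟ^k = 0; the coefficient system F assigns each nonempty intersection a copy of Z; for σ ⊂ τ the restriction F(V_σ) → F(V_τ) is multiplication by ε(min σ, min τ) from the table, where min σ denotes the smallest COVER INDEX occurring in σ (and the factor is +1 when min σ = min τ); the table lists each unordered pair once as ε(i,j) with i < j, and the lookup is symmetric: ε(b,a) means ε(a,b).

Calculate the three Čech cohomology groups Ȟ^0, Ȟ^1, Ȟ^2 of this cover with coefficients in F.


Ȟ^0(U;F) ≅ Z, Ȟ^1(U;F) ≅ Z, Ȟ^2(U;F) ≅ 0

nonempty overlaps:
  V12={e} V13={a,b} V23={i,j}
C dims 3,3; δ0: rk 2, SNF 1^2
degree 0: 3−2−0 = 1 → Ȟ^0 ≅ Z
degree 1: 3−0−2 = 1 → Ȟ^1 ≅ Z
degree 2: 0−0−0 = 0 → Ȟ^2 ≅ 0


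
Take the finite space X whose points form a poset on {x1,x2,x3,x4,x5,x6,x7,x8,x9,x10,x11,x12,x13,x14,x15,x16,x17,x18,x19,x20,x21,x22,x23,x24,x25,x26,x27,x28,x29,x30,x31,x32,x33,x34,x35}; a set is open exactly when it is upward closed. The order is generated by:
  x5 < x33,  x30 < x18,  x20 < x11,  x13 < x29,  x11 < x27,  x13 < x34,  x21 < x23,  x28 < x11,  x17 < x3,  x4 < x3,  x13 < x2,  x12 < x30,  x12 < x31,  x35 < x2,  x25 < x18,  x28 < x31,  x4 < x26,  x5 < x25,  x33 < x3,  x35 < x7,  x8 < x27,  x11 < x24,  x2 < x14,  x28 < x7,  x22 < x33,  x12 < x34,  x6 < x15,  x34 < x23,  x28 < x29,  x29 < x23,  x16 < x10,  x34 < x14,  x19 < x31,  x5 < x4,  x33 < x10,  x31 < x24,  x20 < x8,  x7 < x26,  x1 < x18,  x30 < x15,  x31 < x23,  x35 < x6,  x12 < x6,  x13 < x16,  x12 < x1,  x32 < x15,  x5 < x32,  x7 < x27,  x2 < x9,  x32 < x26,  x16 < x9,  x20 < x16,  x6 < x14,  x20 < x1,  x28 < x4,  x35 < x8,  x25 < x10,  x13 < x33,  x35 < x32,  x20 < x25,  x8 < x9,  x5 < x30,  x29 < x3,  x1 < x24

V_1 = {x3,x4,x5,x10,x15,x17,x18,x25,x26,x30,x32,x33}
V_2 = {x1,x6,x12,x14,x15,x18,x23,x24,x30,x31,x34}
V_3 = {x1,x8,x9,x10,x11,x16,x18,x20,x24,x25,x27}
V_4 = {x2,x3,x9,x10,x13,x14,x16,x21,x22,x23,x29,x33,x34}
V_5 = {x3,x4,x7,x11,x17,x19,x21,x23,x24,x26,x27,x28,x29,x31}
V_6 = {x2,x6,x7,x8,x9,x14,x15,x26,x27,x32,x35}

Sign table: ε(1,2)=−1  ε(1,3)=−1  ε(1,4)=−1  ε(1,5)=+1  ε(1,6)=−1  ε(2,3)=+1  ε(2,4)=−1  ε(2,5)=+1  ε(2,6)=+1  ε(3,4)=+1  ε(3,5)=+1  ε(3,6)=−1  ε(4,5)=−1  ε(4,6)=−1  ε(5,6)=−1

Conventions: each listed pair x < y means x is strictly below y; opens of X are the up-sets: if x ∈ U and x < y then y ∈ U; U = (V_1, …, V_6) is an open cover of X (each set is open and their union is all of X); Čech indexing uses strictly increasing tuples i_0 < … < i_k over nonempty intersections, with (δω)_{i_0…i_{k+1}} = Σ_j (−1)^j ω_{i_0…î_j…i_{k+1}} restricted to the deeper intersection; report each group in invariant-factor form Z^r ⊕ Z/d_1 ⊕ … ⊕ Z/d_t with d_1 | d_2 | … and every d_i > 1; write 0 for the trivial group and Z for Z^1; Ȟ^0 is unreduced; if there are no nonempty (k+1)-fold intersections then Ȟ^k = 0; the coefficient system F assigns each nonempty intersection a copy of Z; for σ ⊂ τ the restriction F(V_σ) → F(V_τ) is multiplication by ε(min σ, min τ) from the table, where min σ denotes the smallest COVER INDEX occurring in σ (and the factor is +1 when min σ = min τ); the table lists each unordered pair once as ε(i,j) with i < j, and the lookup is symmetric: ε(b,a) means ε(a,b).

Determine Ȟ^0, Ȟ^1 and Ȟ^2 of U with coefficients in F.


nerve of the cover:
  V12={x15,x18,x30} V13={x10,x18,x25} V14={x3,x10,x33} V15={x3,x4,x17,x26} V16={x15,x26,x32} V23={x1,x18,x24} V24={x14,x23,x34} V25={x23,x24,x31} V26={x6,x14,x15} V34={x9,x10,x16} V35={x11,x24,x27} V36={x8,x9,x27} V45={x3,x21,x23,x29} V46={x2,x9,x14} V56={x7,x26,x27}
  V123={x18} V126={x15} V134={x10} V145={x3} V156={x26} V235={x24} V245={x23} V246={x14} V346={x9} V356={x27}
C dims 6,15,10; δ0: rk 6, SNF 1^5·2; δ1: rk 9, SNF 1^9
Ȟ^0 = (6 − 6) − 0 = 0, so Ȟ^0 ≅ 0
Ȟ^1 = (15 − 9) − 6 = 0 plus torsion [2], so Ȟ^1 ≅ Z/2
Ȟ^2 = (10 − 0) − 9 = 1, so Ȟ^2 ≅ Z

Ȟ^0 = 0,  Ȟ^1 = Z/2,  Ȟ^2 = Z


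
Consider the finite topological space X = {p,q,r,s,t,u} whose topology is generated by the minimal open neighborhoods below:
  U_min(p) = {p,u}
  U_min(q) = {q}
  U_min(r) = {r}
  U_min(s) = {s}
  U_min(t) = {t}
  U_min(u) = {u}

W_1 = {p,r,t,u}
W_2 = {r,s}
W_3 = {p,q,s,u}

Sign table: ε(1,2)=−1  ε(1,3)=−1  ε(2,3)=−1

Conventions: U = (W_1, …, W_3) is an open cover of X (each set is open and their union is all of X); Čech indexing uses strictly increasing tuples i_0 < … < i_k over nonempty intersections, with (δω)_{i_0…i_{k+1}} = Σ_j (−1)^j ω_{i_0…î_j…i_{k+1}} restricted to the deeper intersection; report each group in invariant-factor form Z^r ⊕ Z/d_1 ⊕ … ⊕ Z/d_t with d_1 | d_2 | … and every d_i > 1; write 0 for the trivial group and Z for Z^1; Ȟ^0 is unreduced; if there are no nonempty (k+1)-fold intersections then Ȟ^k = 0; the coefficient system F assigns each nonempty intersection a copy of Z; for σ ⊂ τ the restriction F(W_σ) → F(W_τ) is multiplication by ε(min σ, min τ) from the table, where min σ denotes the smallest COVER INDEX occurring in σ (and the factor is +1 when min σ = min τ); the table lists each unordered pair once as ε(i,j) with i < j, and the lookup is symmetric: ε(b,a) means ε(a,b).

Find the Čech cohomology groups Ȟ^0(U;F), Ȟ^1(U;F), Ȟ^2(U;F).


intersection data:
  W12={r} W13={p,u} W23={s}
C dims 3,3; δ0: rk 3, SNF 1^2·2
Ȟ^0 = (3 − 3) − 0 = 0, so Ȟ^0 ≅ 0
Ȟ^1 = (3 − 0) − 3 = 0 plus torsion [2], so Ȟ^1 ≅ Z/2
Ȟ^2 = (0 − 0) − 0 = 0, so Ȟ^2 ≅ 0

Ȟ^0(U;F) ≅ 0, Ȟ^1(U;F) ≅ Z/2 and Ȟ^2(U;F) ≅ 0


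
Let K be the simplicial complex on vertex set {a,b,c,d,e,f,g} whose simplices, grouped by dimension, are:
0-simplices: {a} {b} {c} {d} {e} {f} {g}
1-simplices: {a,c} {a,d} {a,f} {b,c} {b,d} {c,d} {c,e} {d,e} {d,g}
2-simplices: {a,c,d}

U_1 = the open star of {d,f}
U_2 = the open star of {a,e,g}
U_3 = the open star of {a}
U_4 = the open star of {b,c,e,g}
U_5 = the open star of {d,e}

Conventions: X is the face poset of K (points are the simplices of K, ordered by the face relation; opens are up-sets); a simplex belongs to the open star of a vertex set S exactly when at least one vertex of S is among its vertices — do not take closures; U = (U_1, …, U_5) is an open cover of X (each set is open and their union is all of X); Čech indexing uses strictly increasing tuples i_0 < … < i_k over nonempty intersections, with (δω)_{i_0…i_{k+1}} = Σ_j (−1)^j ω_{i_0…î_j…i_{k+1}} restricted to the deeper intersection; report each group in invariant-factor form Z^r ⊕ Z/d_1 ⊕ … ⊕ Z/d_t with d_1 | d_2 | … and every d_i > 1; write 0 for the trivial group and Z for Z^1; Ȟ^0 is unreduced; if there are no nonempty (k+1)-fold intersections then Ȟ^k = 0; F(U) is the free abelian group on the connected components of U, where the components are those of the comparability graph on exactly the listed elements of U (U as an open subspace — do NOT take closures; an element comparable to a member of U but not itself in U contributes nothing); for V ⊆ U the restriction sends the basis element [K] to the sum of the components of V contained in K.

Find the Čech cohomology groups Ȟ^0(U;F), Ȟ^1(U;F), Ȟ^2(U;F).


Ȟ^0 ≅ Z,  Ȟ^1 ≅ Z^2,  Ȟ^2 ≅ 0

nerve of the cover:
  U1={{d},{f},{a,d},{a,f},{b,d},{c,d},{d,e},{d,g},{a,c,d}} U2={{a},{e},{g},{a,c},{a,d},{a,f},{c,e},{d,e},{d,g},{a,c,d}} U3={{a},{a,c},{a,d},{a,f},{a,c,d}} U4={{b},{c},{e},{g},{a,c},{b,c},{b,d},{c,d},{c,e},{d,e},{d,g},{a,c,d}} U5={{d},{e},{a,d},{b,d},{c,d},{c,e},{d,e},{d,g},{a,c,d}}
  U12={{a,d},{a,f},{d,e},{d,g},{a,c,d}} U13={{a,d},{a,f},{a,c,d}} U14={{b,d},{c,d},{d,e},{d,g},{a,c,d}} U15={{d},{a,d},{b,d},{c,d},{d,e},{d,g},{a,c,d}} U23={{a},{a,c},{a,d},{a,f},{a,c,d}} U24={{e},{g},{a,c},{c,e},{d,e},{d,g},{a,c,d}} U25={{e},{a,d},{c,e},{d,e},{d,g},{a,c,d}} U34={{a,c},{a,c,d}} U35={{a,d},{a,c,d}} U45={{e},{b,d},{c,d},{c,e},{d,e},{d,g},{a,c,d}}
  U123={{a,d},{a,f},{a,c,d}} U124={{d,e},{d,g},{a,c,d}} U125={{a,d},{d,e},{d,g},{a,c,d}} U134={{a,c,d}} U135={{a,d},{a,c,d}} U145={{b,d},{c,d},{d,e},{d,g},{a,c,d}} U234={{a,c},{a,c,d}} U235={{a,d},{a,c,d}} U245={{e},{c,e},{d,e},{d,g},{a,c,d}} U345={{a,c,d}}
  U1234={{a,c,d}} U1235={{a,d},{a,c,d}} U1245={{d,e},{d,g},{a,c,d}} U1345={{a,c,d}} U2345={{a,c,d}}
  U12345={{a,c,d}}
components per intersection:
  U1: {{d},{a,d},{b,d},{c,d},{d,e},{d,g},{a,c,d}} {{f},{a,f}}
  U2: {{a},{a,c},{a,d},{a,f},{a,c,d}} {{e},{c,e},{d,e}} {{g},{d,g}}
  U3: {{a},{a,c},{a,d},{a,f},{a,c,d}}
  U4: {{b},{c},{e},{a,c},{b,c},{b,d},{c,d},{c,e},{d,e},{a,c,d}} {{g},{d,g}}
  U5: {{d},{e},{a,d},{b,d},{c,d},{c,e},{d,e},{d,g},{a,c,d}}
  U12: {{a,d},{a,c,d}} {{a,f}} {{d,e}} {{d,g}}
  U13: {{a,d},{a,c,d}} {{a,f}}
  U14: {{b,d}} {{c,d},{a,c,d}} {{d,e}} {{d,g}}
  U15: {{d},{a,d},{b,d},{c,d},{d,e},{d,g},{a,c,d}}
  U23: {{a},{a,c},{a,d},{a,f},{a,c,d}}
  U24: {{e},{c,e},{d,e}} {{g},{d,g}} {{a,c},{a,c,d}}
  U25: {{e},{c,e},{d,e}} {{a,d},{a,c,d}} {{d,g}}
  U34: {{a,c},{a,c,d}}
  U35: {{a,d},{a,c,d}}
  U45: {{e},{c,e},{d,e}} {{b,d}} {{c,d},{a,c,d}} {{d,g}}
  U123: {{a,d},{a,c,d}} {{a,f}}
  U124: {{d,e}} {{d,g}} {{a,c,d}}
  U125: {{a,d},{a,c,d}} {{d,e}} {{d,g}}
  U134: {{a,c,d}}
  U135: {{a,d},{a,c,d}}
  U145: {{b,d}} {{c,d},{a,c,d}} {{d,e}} {{d,g}}
  U234: {{a,c},{a,c,d}}
  U235: {{a,d},{a,c,d}}
  U245: {{e},{c,e},{d,e}} {{d,g}} {{a,c,d}}
  U345: {{a,c,d}}
  U1234: {{a,c,d}}
  U1235: {{a,d},{a,c,d}}
  U1245: {{d,e}} {{d,g}} {{a,c,d}}
  U1345: {{a,c,d}}
  U2345: {{a,c,d}}
  U12345: {{a,c,d}}
C dims 9,24,20,7; δ0: rk 8, SNF 1^8; δ1: rk 14, SNF 1^14; δ2: rk 6, SNF 1^6
Ȟ^0 = (9 − 8) − 0 = 1, so Ȟ^0 ≅ Z
Ȟ^1 = (24 − 14) − 8 = 2, so Ȟ^1 ≅ Z^2
Ȟ^2 = (20 − 6) − 14 = 0, so Ȟ^2 ≅ 0


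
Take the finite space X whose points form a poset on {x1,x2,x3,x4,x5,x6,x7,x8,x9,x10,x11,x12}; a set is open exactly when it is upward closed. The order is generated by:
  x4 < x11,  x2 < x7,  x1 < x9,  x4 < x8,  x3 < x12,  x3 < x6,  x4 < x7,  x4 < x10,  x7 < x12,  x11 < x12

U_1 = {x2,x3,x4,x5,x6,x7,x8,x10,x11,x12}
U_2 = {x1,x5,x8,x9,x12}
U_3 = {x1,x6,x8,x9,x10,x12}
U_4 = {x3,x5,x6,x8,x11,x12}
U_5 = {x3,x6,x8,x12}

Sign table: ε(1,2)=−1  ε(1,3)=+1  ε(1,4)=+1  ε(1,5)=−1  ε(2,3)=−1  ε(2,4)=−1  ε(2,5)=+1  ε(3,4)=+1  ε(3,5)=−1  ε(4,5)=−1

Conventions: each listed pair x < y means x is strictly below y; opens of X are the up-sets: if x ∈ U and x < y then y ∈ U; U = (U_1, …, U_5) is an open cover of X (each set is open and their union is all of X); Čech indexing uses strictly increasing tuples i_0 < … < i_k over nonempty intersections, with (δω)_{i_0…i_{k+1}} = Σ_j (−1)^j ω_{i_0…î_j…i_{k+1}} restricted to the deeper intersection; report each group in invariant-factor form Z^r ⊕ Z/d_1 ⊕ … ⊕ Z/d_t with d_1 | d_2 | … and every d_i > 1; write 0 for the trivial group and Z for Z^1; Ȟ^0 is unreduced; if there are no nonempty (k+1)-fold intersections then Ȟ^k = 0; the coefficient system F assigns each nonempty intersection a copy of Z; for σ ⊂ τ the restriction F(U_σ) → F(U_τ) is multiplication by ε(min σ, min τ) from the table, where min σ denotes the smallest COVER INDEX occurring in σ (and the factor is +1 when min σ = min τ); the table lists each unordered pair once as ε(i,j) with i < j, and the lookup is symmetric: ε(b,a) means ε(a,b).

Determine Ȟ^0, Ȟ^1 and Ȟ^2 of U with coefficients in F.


cover nerve:
  U12={x5,x8,x12} U13={x6,x8,x10,x12} U14={x3,x5,x6,x8,x11,x12} U15={x3,x6,x8,x12} U23={x1,x8,x9,x12} U24={x5,x8,x12} U25={x8,x12} U34={x6,x8,x12} U35={x6,x8,x12} U45={x3,x6,x8,x12}
  U123={x8,x12} U124={x5,x8,x12} U125={x8,x12} U134={x6,x8,x12} U135={x6,x8,x12} U145={x3,x6,x8,x12} U234={x8,x12} U235={x8,x12} U245={x8,x12} U345={x6,x8,x12}
  U1234={x8,x12} U1235={x8,x12} U1245={x8,x12} U1345={x6,x8,x12} U2345={x8,x12}
  U12345={x8,x12}
C dims 5,10,10,5; δ0: rk 4, SNF 1^4; δ1: rk 6, SNF 1^6; δ2: rk 4, SNF 1^4
Ȟ^0: (5−4)−0=1 ⇒ Z
Ȟ^1: (10−6)−4=0 ⇒ 0
Ȟ^2: (10−4)−6=0 ⇒ 0

Ȟ^0(U;F) ≅ Z,  Ȟ^1(U;F) ≅ 0,  Ȟ^2(U;F) ≅ 0


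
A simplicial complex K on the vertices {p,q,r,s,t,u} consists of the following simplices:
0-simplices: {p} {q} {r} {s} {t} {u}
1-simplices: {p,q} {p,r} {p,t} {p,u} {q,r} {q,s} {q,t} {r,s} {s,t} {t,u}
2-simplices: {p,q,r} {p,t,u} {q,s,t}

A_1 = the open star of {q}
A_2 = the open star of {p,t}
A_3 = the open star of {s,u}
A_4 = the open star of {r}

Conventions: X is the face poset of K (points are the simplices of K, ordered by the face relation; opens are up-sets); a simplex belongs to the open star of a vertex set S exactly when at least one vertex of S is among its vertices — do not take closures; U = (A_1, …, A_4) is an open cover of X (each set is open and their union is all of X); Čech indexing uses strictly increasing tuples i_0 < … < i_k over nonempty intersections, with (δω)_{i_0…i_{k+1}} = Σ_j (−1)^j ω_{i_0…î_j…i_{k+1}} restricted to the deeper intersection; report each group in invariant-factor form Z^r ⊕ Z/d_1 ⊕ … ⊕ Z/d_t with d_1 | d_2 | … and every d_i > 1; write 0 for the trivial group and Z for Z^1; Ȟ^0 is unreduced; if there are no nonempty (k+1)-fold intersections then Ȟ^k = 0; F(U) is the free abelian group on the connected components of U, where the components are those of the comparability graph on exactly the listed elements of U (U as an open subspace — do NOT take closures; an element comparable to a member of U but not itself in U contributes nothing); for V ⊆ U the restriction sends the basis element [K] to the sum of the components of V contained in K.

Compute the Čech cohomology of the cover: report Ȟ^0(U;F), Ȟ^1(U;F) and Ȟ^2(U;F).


Ȟ^0(U;F) ≅ Z, Ȟ^1(U;F) ≅ Z^2, Ȟ^2(U;F) ≅ 0

nerve simplices:
  A1={{q},{p,q},{q,r},{q,s},{q,t},{p,q,r},{q,s,t}} A2={{p},{t},{p,q},{p,r},{p,t},{p,u},{q,t},{s,t},{t,u},{p,q,r},{p,t,u},{q,s,t}} A3={{s},{u},{p,u},{q,s},{r,s},{s,t},{t,u},{p,t,u},{q,s,t}} A4={{r},{p,r},{q,r},{r,s},{p,q,r}}
  A12={{p,q},{q,t},{p,q,r},{q,s,t}} A13={{q,s},{q,s,t}} A14={{q,r},{p,q,r}} A23={{p,u},{s,t},{t,u},{p,t,u},{q,s,t}} A24={{p,r},{p,q,r}} A34={{r,s}}
  A123={{q,s,t}} A124={{p,q,r}}
components per intersection:
  A1: {{q},{p,q},{q,r},{q,s},{q,t},{p,q,r},{q,s,t}}
  A2: {{p},{t},{p,q},{p,r},{p,t},{p,u},{q,t},{s,t},{t,u},{p,q,r},{p,t,u},{q,s,t}}
  A3: {{s},{q,s},{r,s},{s,t},{q,s,t}} {{u},{p,u},{t,u},{p,t,u}}
  A4: {{r},{p,r},{q,r},{r,s},{p,q,r}}
  A12: {{p,q},{p,q,r}} {{q,t},{q,s,t}}
  A13: {{q,s},{q,s,t}}
  A14: {{q,r},{p,q,r}}
  A23: {{p,u},{t,u},{p,t,u}} {{s,t},{q,s,t}}
  A24: {{p,r},{p,q,r}}
  A34: {{r,s}}
  A123: {{q,s,t}}
  A124: {{p,q,r}}
C dims 5,8,2; δ0: rk 4, SNF 1^4; δ1: rk 2, SNF 1^2
degree 0: 5−4−0 = 1 → Ȟ^0 ≅ Z
degree 1: 8−2−4 = 2 → Ȟ^1 ≅ Z^2
degree 2: 2−0−2 = 0 → Ȟ^2 ≅ 0


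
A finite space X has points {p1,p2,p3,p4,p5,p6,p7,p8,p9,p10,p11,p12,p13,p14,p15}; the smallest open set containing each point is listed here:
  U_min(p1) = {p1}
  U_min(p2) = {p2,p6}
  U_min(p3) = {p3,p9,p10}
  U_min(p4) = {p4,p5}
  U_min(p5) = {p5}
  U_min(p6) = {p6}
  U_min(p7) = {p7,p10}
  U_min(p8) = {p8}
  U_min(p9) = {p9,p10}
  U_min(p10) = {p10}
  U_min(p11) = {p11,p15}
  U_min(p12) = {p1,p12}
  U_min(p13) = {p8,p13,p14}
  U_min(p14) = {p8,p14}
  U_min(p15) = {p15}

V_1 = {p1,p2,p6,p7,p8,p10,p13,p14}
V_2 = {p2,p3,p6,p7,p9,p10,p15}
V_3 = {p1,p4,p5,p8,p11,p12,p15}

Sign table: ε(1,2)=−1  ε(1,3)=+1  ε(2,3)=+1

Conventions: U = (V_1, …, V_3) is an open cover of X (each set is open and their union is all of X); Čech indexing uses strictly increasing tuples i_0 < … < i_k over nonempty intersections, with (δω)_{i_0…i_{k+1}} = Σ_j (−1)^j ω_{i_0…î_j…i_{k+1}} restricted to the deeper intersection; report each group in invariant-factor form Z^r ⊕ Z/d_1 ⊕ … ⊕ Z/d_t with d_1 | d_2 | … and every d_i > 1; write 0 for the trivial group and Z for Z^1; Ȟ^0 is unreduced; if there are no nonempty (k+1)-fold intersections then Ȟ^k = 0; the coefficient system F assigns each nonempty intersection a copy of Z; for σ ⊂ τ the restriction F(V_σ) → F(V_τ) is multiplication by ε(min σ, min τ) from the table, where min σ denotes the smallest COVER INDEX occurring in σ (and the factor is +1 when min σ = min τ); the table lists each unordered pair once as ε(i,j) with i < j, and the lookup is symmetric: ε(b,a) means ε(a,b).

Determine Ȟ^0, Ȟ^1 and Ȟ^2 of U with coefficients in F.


Ȟ^0(U;F) ≅ 0,  Ȟ^1(U;F) ≅ Z/2,  Ȟ^2(U;F) ≅ 0

cover nerve:
  V12={p2,p6,p7,p10} V13={p1,p8} V23={p15}
C dims 3,3; δ0: rk 3, SNF 1^2·2
Ȟ^0: (3−3)−0=0 ⇒ 0
Ȟ^1: (3−0)−3=0 plus torsion [2] ⇒ Z/2
Ȟ^2: (0−0)−0=0 ⇒ 0


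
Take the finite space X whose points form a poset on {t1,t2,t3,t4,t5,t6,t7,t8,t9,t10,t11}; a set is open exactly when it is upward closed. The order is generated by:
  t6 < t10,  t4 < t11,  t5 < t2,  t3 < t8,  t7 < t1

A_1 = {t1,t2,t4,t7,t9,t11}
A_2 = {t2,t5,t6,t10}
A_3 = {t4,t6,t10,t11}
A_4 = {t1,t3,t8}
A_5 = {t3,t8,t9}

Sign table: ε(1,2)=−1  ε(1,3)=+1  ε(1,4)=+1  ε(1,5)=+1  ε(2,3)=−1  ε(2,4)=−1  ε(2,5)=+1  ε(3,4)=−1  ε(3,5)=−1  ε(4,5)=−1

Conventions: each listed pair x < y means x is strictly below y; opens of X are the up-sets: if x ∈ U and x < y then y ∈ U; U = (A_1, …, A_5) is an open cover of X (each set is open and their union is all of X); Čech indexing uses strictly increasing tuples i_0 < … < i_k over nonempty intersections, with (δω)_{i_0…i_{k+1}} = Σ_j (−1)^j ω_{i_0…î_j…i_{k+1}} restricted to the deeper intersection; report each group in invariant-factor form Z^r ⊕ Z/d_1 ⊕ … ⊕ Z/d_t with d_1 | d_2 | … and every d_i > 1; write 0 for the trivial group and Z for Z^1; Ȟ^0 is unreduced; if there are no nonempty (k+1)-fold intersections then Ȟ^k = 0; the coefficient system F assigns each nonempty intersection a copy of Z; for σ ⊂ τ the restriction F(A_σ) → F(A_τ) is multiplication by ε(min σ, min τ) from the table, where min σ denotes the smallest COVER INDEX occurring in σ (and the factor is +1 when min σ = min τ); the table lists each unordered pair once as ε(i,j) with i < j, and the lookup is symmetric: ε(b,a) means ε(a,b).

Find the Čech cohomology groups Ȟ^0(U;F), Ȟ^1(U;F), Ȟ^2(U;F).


nonempty intersections:
  A12={t2} A13={t4,t11} A14={t1} A15={t9} A23={t6,t10} A45={t3,t8}
C dims 5,6; δ0: rk 5, SNF 1^4·2
Ȟ^0: (5−5)−0=0 ⇒ 0
Ȟ^1: (6−0)−5=1 plus torsion [2] ⇒ Z ⊕ Z/2
Ȟ^2: (0−0)−0=0 ⇒ 0

Ȟ^0 = 0, Ȟ^1 = Z ⊕ Z/2 and Ȟ^2 = 0


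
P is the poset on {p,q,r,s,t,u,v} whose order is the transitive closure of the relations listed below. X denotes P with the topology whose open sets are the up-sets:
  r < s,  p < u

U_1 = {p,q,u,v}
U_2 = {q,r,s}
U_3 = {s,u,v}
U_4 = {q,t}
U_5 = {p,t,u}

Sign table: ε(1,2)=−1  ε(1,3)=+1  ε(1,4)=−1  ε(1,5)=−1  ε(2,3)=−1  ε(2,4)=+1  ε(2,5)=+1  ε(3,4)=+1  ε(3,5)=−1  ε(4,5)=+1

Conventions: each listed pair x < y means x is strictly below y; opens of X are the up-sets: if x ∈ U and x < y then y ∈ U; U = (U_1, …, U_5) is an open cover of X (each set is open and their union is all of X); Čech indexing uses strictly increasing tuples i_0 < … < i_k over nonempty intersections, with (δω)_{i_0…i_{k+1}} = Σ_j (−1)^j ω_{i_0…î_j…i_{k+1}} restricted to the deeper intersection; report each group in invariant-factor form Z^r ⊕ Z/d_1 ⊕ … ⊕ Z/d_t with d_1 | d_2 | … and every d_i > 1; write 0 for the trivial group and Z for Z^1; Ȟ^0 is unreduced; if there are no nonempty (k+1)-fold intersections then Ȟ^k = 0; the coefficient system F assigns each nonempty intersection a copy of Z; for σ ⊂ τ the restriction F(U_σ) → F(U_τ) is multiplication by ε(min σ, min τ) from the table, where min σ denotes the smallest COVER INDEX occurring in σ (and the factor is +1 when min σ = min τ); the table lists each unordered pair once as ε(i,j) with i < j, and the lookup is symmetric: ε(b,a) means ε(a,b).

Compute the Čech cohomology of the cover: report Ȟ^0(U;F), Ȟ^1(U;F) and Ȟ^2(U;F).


Ȟ^0 ≅ Z; Ȟ^1 ≅ Z^2; Ȟ^2 ≅ 0

nerve simplices:
  U12={q} U13={u,v} U14={q} U15={p,u} U23={s} U24={q} U35={u} U45={t}
  U124={q} U135={u}
C dims 5,8,2; δ0: rk 4, SNF 1^4; δ1: rk 2, SNF 1^2
degree 0: 5−4−0 = 1 → Ȟ^0 ≅ Z
degree 1: 8−2−4 = 2 → Ȟ^1 ≅ Z^2
degree 2: 2−0−2 = 0 → Ȟ^2 ≅ 0


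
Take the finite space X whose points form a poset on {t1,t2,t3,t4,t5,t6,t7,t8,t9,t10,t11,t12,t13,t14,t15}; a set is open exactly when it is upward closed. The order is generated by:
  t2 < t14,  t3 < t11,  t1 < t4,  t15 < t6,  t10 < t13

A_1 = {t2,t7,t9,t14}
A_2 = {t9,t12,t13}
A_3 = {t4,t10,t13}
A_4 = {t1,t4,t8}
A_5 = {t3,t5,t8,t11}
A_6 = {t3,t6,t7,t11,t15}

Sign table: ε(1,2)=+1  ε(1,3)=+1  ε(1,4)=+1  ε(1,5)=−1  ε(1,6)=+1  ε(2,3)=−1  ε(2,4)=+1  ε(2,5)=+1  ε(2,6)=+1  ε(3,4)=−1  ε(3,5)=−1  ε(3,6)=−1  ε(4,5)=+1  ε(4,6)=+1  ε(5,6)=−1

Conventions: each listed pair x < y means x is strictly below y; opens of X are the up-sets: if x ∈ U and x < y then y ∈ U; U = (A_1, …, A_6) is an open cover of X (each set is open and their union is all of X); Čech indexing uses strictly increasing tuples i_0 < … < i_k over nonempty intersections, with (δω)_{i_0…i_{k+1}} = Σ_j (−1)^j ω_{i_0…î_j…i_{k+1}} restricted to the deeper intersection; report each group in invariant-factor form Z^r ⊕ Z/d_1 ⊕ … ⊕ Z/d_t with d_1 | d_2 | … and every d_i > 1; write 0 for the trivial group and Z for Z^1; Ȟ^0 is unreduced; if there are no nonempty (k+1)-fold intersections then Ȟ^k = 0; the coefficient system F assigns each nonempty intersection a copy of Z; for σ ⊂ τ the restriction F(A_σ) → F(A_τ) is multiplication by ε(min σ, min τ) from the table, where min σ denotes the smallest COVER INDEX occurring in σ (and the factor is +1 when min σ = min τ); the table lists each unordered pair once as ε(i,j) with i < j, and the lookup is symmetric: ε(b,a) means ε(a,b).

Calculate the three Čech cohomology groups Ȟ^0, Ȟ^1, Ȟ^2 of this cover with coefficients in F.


intersection data:
  A12={t9} A16={t7} A23={t13} A34={t4} A45={t8} A56={t3,t11}
C dims 6,6; δ0: rk 6, SNF 1^5·2
Ȟ^0 = (6 − 6) − 0 = 0, so Ȟ^0 ≅ 0
Ȟ^1 = (6 − 0) − 6 = 0 plus torsion [2], so Ȟ^1 ≅ Z/2
Ȟ^2 = (0 − 0) − 0 = 0, so Ȟ^2 ≅ 0

Ȟ^0 = 0, Ȟ^1 = Z/2 and Ȟ^2 = 0
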